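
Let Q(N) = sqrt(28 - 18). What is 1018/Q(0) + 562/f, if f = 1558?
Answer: 281/779 + 509*sqrt(10)/5 ≈ 322.28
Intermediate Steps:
Q(N) = sqrt(10)
1018/Q(0) + 562/f = 1018/(sqrt(10)) + 562/1558 = 1018*(sqrt(10)/10) + 562*(1/1558) = 509*sqrt(10)/5 + 281/779 = 281/779 + 509*sqrt(10)/5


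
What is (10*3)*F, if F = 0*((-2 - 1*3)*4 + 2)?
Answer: 0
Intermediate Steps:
F = 0 (F = 0*((-2 - 3)*4 + 2) = 0*(-5*4 + 2) = 0*(-20 + 2) = 0*(-18) = 0)
(10*3)*F = (10*3)*0 = 30*0 = 0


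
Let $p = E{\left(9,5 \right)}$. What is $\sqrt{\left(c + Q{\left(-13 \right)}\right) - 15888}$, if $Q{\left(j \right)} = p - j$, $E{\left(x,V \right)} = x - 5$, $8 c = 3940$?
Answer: $\frac{i \sqrt{61514}}{2} \approx 124.01 i$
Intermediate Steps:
$c = \frac{985}{2}$ ($c = \frac{1}{8} \cdot 3940 = \frac{985}{2} \approx 492.5$)
$E{\left(x,V \right)} = -5 + x$
$p = 4$ ($p = -5 + 9 = 4$)
$Q{\left(j \right)} = 4 - j$
$\sqrt{\left(c + Q{\left(-13 \right)}\right) - 15888} = \sqrt{\left(\frac{985}{2} + \left(4 - -13\right)\right) - 15888} = \sqrt{\left(\frac{985}{2} + \left(4 + 13\right)\right) - 15888} = \sqrt{\left(\frac{985}{2} + 17\right) - 15888} = \sqrt{\frac{1019}{2} - 15888} = \sqrt{- \frac{30757}{2}} = \frac{i \sqrt{61514}}{2}$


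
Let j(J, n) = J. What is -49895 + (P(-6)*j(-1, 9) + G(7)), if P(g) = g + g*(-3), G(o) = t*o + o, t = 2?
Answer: -49886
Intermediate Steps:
G(o) = 3*o (G(o) = 2*o + o = 3*o)
P(g) = -2*g (P(g) = g - 3*g = -2*g)
-49895 + (P(-6)*j(-1, 9) + G(7)) = -49895 + (-2*(-6)*(-1) + 3*7) = -49895 + (12*(-1) + 21) = -49895 + (-12 + 21) = -49895 + 9 = -49886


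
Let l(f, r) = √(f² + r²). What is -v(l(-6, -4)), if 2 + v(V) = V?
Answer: 2 - 2*√13 ≈ -5.2111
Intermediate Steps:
v(V) = -2 + V
-v(l(-6, -4)) = -(-2 + √((-6)² + (-4)²)) = -(-2 + √(36 + 16)) = -(-2 + √52) = -(-2 + 2*√13) = 2 - 2*√13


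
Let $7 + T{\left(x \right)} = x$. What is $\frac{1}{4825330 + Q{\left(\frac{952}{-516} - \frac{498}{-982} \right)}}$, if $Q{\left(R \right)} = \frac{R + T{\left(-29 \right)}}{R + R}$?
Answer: $\frac{169474}{817770341361} \approx 2.0724 \cdot 10^{-7}$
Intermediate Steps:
$T{\left(x \right)} = -7 + x$
$Q{\left(R \right)} = \frac{-36 + R}{2 R}$ ($Q{\left(R \right)} = \frac{R - 36}{R + R} = \frac{R - 36}{2 R} = \left(-36 + R\right) \frac{1}{2 R} = \frac{-36 + R}{2 R}$)
$\frac{1}{4825330 + Q{\left(\frac{952}{-516} - \frac{498}{-982} \right)}} = \frac{1}{4825330 + \frac{-36 + \left(\frac{952}{-516} - \frac{498}{-982}\right)}{2 \left(\frac{952}{-516} - \frac{498}{-982}\right)}} = \frac{1}{4825330 + \frac{-36 + \left(952 \left(- \frac{1}{516}\right) - - \frac{249}{491}\right)}{2 \left(952 \left(- \frac{1}{516}\right) - - \frac{249}{491}\right)}} = \frac{1}{4825330 + \frac{-36 + \left(- \frac{238}{129} + \frac{249}{491}\right)}{2 \left(- \frac{238}{129} + \frac{249}{491}\right)}} = \frac{1}{4825330 + \frac{-36 - \frac{84737}{63339}}{2 \left(- \frac{84737}{63339}\right)}} = \frac{1}{4825330 + \frac{1}{2} \left(- \frac{63339}{84737}\right) \left(- \frac{2364941}{63339}\right)} = \frac{1}{4825330 + \frac{2364941}{169474}} = \frac{1}{\frac{817770341361}{169474}} = \frac{169474}{817770341361}$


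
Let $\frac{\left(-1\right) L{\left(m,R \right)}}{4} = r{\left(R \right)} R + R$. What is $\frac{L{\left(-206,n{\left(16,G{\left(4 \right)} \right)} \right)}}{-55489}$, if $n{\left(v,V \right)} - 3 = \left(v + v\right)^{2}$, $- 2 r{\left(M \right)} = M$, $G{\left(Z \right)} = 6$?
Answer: $- \frac{2105350}{55489} \approx -37.942$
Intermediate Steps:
$r{\left(M \right)} = - \frac{M}{2}$
$n{\left(v,V \right)} = 3 + 4 v^{2}$ ($n{\left(v,V \right)} = 3 + \left(v + v\right)^{2} = 3 + \left(2 v\right)^{2} = 3 + 4 v^{2}$)
$L{\left(m,R \right)} = - 4 R + 2 R^{2}$ ($L{\left(m,R \right)} = - 4 \left(- \frac{R}{2} R + R\right) = - 4 \left(- \frac{R^{2}}{2} + R\right) = - 4 \left(R - \frac{R^{2}}{2}\right) = - 4 R + 2 R^{2}$)
$\frac{L{\left(-206,n{\left(16,G{\left(4 \right)} \right)} \right)}}{-55489} = \frac{2 \left(3 + 4 \cdot 16^{2}\right) \left(-2 + \left(3 + 4 \cdot 16^{2}\right)\right)}{-55489} = 2 \left(3 + 4 \cdot 256\right) \left(-2 + \left(3 + 4 \cdot 256\right)\right) \left(- \frac{1}{55489}\right) = 2 \left(3 + 1024\right) \left(-2 + \left(3 + 1024\right)\right) \left(- \frac{1}{55489}\right) = 2 \cdot 1027 \left(-2 + 1027\right) \left(- \frac{1}{55489}\right) = 2 \cdot 1027 \cdot 1025 \left(- \frac{1}{55489}\right) = 2105350 \left(- \frac{1}{55489}\right) = - \frac{2105350}{55489}$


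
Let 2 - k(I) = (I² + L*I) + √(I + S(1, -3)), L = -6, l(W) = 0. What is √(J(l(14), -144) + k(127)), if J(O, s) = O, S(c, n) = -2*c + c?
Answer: √(-15365 - 3*√14) ≈ 124.0*I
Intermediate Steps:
S(c, n) = -c
k(I) = 2 - I² - √(-1 + I) + 6*I (k(I) = 2 - ((I² - 6*I) + √(I - 1*1)) = 2 - ((I² - 6*I) + √(I - 1)) = 2 - ((I² - 6*I) + √(-1 + I)) = 2 - (I² + √(-1 + I) - 6*I) = 2 + (-I² - √(-1 + I) + 6*I) = 2 - I² - √(-1 + I) + 6*I)
√(J(l(14), -144) + k(127)) = √(0 + (2 - 1*127² - √(-1 + 127) + 6*127)) = √(0 + (2 - 1*16129 - √126 + 762)) = √(0 + (2 - 16129 - 3*√14 + 762)) = √(0 + (-15365 - 3*√14)) = √(-15365 - 3*√14)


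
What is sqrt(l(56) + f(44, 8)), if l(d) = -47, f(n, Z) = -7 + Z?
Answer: I*sqrt(46) ≈ 6.7823*I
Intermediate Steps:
sqrt(l(56) + f(44, 8)) = sqrt(-47 + (-7 + 8)) = sqrt(-47 + 1) = sqrt(-46) = I*sqrt(46)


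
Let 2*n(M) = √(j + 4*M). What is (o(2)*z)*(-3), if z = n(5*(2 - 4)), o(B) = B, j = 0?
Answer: -6*I*√10 ≈ -18.974*I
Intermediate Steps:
n(M) = √M (n(M) = √(0 + 4*M)/2 = √(4*M)/2 = (2*√M)/2 = √M)
z = I*√10 (z = √(5*(2 - 4)) = √(5*(-2)) = √(-10) = I*√10 ≈ 3.1623*I)
(o(2)*z)*(-3) = (2*(I*√10))*(-3) = (2*I*√10)*(-3) = -6*I*√10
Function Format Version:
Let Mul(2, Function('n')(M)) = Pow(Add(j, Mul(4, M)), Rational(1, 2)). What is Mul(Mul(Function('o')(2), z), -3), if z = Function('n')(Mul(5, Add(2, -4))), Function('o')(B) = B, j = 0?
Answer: Mul(-6, I, Pow(10, Rational(1, 2))) ≈ Mul(-18.974, I)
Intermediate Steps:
Function('n')(M) = Pow(M, Rational(1, 2)) (Function('n')(M) = Mul(Rational(1, 2), Pow(Add(0, Mul(4, M)), Rational(1, 2))) = Mul(Rational(1, 2), Pow(Mul(4, M), Rational(1, 2))) = Mul(Rational(1, 2), Mul(2, Pow(M, Rational(1, 2)))) = Pow(M, Rational(1, 2)))
z = Mul(I, Pow(10, Rational(1, 2))) (z = Pow(Mul(5, Add(2, -4)), Rational(1, 2)) = Pow(Mul(5, -2), Rational(1, 2)) = Pow(-10, Rational(1, 2)) = Mul(I, Pow(10, Rational(1, 2))) ≈ Mul(3.1623, I))
Mul(Mul(Function('o')(2), z), -3) = Mul(Mul(2, Mul(I, Pow(10, Rational(1, 2)))), -3) = Mul(Mul(2, I, Pow(10, Rational(1, 2))), -3) = Mul(-6, I, Pow(10, Rational(1, 2)))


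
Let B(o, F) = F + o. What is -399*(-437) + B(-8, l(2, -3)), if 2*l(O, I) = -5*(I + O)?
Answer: 348715/2 ≈ 1.7436e+5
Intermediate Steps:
l(O, I) = -5*I/2 - 5*O/2 (l(O, I) = (-5*(I + O))/2 = (-5*I - 5*O)/2 = -5*I/2 - 5*O/2)
-399*(-437) + B(-8, l(2, -3)) = -399*(-437) + ((-5/2*(-3) - 5/2*2) - 8) = 174363 + ((15/2 - 5) - 8) = 174363 + (5/2 - 8) = 174363 - 11/2 = 348715/2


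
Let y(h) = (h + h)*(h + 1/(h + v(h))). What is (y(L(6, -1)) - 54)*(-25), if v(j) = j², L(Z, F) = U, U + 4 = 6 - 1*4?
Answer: 1200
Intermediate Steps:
U = -2 (U = -4 + (6 - 1*4) = -4 + (6 - 4) = -4 + 2 = -2)
L(Z, F) = -2
y(h) = 2*h*(h + 1/(h + h²)) (y(h) = (h + h)*(h + 1/(h + h²)) = (2*h)*(h + 1/(h + h²)) = 2*h*(h + 1/(h + h²)))
(y(L(6, -1)) - 54)*(-25) = (2*(1 + (-2)² + (-2)³)/(1 - 2) - 54)*(-25) = (2*(1 + 4 - 8)/(-1) - 54)*(-25) = (2*(-1)*(-3) - 54)*(-25) = (6 - 54)*(-25) = -48*(-25) = 1200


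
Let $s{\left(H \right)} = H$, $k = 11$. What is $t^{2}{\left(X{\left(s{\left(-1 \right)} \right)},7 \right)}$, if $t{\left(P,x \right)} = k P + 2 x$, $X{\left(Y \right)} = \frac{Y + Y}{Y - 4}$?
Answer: $\frac{8464}{25} \approx 338.56$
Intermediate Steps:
$X{\left(Y \right)} = \frac{2 Y}{-4 + Y}$
$t{\left(P,x \right)} = 2 x + 11 P$ ($t{\left(P,x \right)} = 11 P + 2 x = 2 x + 11 P$)
$t^{2}{\left(X{\left(s{\left(-1 \right)} \right)},7 \right)} = \left(2 \cdot 7 + 11 \cdot 2 \left(-1\right) \frac{1}{-4 - 1}\right)^{2} = \left(14 + 11 \cdot 2 \left(-1\right) \frac{1}{-5}\right)^{2} = \left(14 + 11 \cdot 2 \left(-1\right) \left(- \frac{1}{5}\right)\right)^{2} = \left(14 + 11 \cdot \frac{2}{5}\right)^{2} = \left(14 + \frac{22}{5}\right)^{2} = \left(\frac{92}{5}\right)^{2} = \frac{8464}{25}$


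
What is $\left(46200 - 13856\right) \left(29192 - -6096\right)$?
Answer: $1141355072$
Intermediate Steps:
$\left(46200 - 13856\right) \left(29192 - -6096\right) = 32344 \left(29192 + 6096\right) = 32344 \cdot 35288 = 1141355072$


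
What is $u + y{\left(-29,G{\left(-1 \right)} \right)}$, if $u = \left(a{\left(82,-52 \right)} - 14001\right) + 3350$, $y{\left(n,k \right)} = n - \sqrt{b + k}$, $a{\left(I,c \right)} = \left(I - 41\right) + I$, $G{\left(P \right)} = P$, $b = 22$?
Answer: $-10557 - \sqrt{21} \approx -10562.0$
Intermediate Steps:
$a{\left(I,c \right)} = -41 + 2 I$ ($a{\left(I,c \right)} = \left(-41 + I\right) + I = -41 + 2 I$)
$y{\left(n,k \right)} = n - \sqrt{22 + k}$
$u = -10528$ ($u = \left(\left(-41 + 2 \cdot 82\right) - 14001\right) + 3350 = \left(\left(-41 + 164\right) - 14001\right) + 3350 = \left(123 - 14001\right) + 3350 = -13878 + 3350 = -10528$)
$u + y{\left(-29,G{\left(-1 \right)} \right)} = -10528 - \left(29 + \sqrt{22 - 1}\right) = -10528 - \left(29 + \sqrt{21}\right) = -10557 - \sqrt{21}$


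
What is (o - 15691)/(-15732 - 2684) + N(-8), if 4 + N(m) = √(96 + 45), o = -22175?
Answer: -17899/9208 + √141 ≈ 9.9305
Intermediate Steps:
N(m) = -4 + √141 (N(m) = -4 + √(96 + 45) = -4 + √141)
(o - 15691)/(-15732 - 2684) + N(-8) = (-22175 - 15691)/(-15732 - 2684) + (-4 + √141) = -37866/(-18416) + (-4 + √141) = -37866*(-1/18416) + (-4 + √141) = 18933/9208 + (-4 + √141) = -17899/9208 + √141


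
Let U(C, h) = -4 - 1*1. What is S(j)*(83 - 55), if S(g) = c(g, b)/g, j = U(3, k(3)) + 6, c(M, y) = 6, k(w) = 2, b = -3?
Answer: 168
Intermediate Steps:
U(C, h) = -5 (U(C, h) = -4 - 1 = -5)
j = 1 (j = -5 + 6 = 1)
S(g) = 6/g
S(j)*(83 - 55) = (6/1)*(83 - 55) = (6*1)*28 = 6*28 = 168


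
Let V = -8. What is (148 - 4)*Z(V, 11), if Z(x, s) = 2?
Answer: 288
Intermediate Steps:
(148 - 4)*Z(V, 11) = (148 - 4)*2 = 144*2 = 288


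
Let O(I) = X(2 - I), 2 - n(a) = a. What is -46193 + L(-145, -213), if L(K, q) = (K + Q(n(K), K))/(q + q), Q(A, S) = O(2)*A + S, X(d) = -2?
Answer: -9838817/213 ≈ -46192.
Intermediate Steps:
n(a) = 2 - a
O(I) = -2
Q(A, S) = S - 2*A (Q(A, S) = -2*A + S = S - 2*A)
L(K, q) = (-4 + 4*K)/(2*q) (L(K, q) = (K + (K - 2*(2 - K)))/(q + q) = (K + (K + (-4 + 2*K)))/((2*q)) = (K + (-4 + 3*K))*(1/(2*q)) = (-4 + 4*K)*(1/(2*q)) = (-4 + 4*K)/(2*q))
-46193 + L(-145, -213) = -46193 + 2*(-1 - 145)/(-213) = -46193 + 2*(-1/213)*(-146) = -46193 + 292/213 = -9838817/213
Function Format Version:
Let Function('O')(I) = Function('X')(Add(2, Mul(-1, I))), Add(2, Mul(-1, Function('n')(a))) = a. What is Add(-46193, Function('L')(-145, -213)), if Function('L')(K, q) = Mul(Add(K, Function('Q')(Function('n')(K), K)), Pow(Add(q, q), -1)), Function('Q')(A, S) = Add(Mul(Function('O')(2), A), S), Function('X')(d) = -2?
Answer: Rational(-9838817, 213) ≈ -46192.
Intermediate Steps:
Function('n')(a) = Add(2, Mul(-1, a))
Function('O')(I) = -2
Function('Q')(A, S) = Add(S, Mul(-2, A)) (Function('Q')(A, S) = Add(Mul(-2, A), S) = Add(S, Mul(-2, A)))
Function('L')(K, q) = Mul(Rational(1, 2), Pow(q, -1), Add(-4, Mul(4, K))) (Function('L')(K, q) = Mul(Add(K, Add(K, Mul(-2, Add(2, Mul(-1, K))))), Pow(Add(q, q), -1)) = Mul(Add(K, Add(K, Add(-4, Mul(2, K)))), Pow(Mul(2, q), -1)) = Mul(Add(K, Add(-4, Mul(3, K))), Mul(Rational(1, 2), Pow(q, -1))) = Mul(Add(-4, Mul(4, K)), Mul(Rational(1, 2), Pow(q, -1))) = Mul(Rational(1, 2), Pow(q, -1), Add(-4, Mul(4, K))))
Add(-46193, Function('L')(-145, -213)) = Add(-46193, Mul(2, Pow(-213, -1), Add(-1, -145))) = Add(-46193, Mul(2, Rational(-1, 213), -146)) = Add(-46193, Rational(292, 213)) = Rational(-9838817, 213)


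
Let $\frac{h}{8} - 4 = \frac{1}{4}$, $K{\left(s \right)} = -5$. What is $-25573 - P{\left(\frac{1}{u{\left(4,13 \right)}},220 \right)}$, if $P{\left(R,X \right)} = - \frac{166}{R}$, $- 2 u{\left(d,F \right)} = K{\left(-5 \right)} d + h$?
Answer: $-26735$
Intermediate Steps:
$h = 34$ ($h = 32 + \frac{8}{4} = 32 + 8 \cdot \frac{1}{4} = 32 + 2 = 34$)
$u{\left(d,F \right)} = -17 + \frac{5 d}{2}$ ($u{\left(d,F \right)} = - \frac{- 5 d + 34}{2} = - \frac{34 - 5 d}{2} = -17 + \frac{5 d}{2}$)
$-25573 - P{\left(\frac{1}{u{\left(4,13 \right)}},220 \right)} = -25573 - - \frac{166}{\frac{1}{-17 + \frac{5}{2} \cdot 4}} = -25573 - - \frac{166}{\frac{1}{-17 + 10}} = -25573 - - \frac{166}{\frac{1}{-7}} = -25573 - - \frac{166}{- \frac{1}{7}} = -25573 - \left(-166\right) \left(-7\right) = -25573 - 1162 = -26735$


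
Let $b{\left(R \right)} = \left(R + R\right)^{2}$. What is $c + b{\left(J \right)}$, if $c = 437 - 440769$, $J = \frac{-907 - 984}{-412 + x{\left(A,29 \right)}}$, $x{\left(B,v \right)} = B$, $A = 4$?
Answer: $- \frac{18321280631}{41616} \approx -4.4025 \cdot 10^{5}$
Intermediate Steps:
$J = \frac{1891}{408}$ ($J = \frac{-907 - 984}{-412 + 4} = - \frac{1891}{-408} = \left(-1891\right) \left(- \frac{1}{408}\right) = \frac{1891}{408} \approx 4.6348$)
$b{\left(R \right)} = 4 R^{2}$ ($b{\left(R \right)} = \left(2 R\right)^{2} = 4 R^{2}$)
$c = -440332$ ($c = 437 - 440769 = -440332$)
$c + b{\left(J \right)} = -440332 + 4 \left(\frac{1891}{408}\right)^{2} = -440332 + 4 \cdot \frac{3575881}{166464} = -440332 + \frac{3575881}{41616} = - \frac{18321280631}{41616}$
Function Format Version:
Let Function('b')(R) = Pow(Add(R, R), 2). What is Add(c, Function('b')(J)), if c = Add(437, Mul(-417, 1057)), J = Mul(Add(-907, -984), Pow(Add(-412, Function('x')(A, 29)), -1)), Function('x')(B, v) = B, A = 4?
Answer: Rational(-18321280631, 41616) ≈ -4.4025e+5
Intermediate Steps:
J = Rational(1891, 408) (J = Mul(Add(-907, -984), Pow(Add(-412, 4), -1)) = Mul(-1891, Pow(-408, -1)) = Mul(-1891, Rational(-1, 408)) = Rational(1891, 408) ≈ 4.6348)
Function('b')(R) = Mul(4, Pow(R, 2)) (Function('b')(R) = Pow(Mul(2, R), 2) = Mul(4, Pow(R, 2)))
c = -440332 (c = Add(437, -440769) = -440332)
Add(c, Function('b')(J)) = Add(-440332, Mul(4, Pow(Rational(1891, 408), 2))) = Add(-440332, Mul(4, Rational(3575881, 166464))) = Add(-440332, Rational(3575881, 41616)) = Rational(-18321280631, 41616)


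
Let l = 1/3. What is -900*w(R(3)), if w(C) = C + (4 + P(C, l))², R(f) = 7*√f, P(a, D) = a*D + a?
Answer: -249600 - 73500*√3 ≈ -3.7691e+5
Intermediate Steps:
l = ⅓ (l = 1*(⅓) = ⅓ ≈ 0.33333)
P(a, D) = a + D*a (P(a, D) = D*a + a = a + D*a)
w(C) = C + (4 + 4*C/3)² (w(C) = C + (4 + C*(1 + ⅓))² = C + (4 + C*(4/3))² = C + (4 + 4*C/3)²)
-900*w(R(3)) = -900*(7*√3 + 16*(3 + 7*√3)²/9) = -6300*√3 - 1600*(3 + 7*√3)²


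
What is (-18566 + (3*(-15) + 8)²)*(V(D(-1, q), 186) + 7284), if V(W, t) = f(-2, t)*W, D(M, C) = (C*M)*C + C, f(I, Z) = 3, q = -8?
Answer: -121548396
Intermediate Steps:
D(M, C) = C + M*C² (D(M, C) = M*C² + C = C + M*C²)
V(W, t) = 3*W
(-18566 + (3*(-15) + 8)²)*(V(D(-1, q), 186) + 7284) = (-18566 + (3*(-15) + 8)²)*(3*(-8*(1 - 8*(-1))) + 7284) = (-18566 + (-45 + 8)²)*(3*(-8*(1 + 8)) + 7284) = (-18566 + (-37)²)*(3*(-8*9) + 7284) = (-18566 + 1369)*(3*(-72) + 7284) = -17197*(-216 + 7284) = -17197*7068 = -121548396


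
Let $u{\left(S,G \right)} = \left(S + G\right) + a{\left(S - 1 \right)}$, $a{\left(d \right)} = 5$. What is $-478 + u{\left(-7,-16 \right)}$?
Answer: $-496$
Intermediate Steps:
$u{\left(S,G \right)} = 5 + G + S$ ($u{\left(S,G \right)} = \left(S + G\right) + 5 = \left(G + S\right) + 5 = 5 + G + S$)
$-478 + u{\left(-7,-16 \right)} = -478 - 18 = -496$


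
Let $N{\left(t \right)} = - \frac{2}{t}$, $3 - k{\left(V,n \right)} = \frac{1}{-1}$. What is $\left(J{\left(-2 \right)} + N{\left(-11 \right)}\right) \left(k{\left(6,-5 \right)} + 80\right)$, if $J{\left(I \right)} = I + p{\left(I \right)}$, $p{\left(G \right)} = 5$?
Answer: $\frac{2940}{11} \approx 267.27$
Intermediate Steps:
$k{\left(V,n \right)} = 4$ ($k{\left(V,n \right)} = 3 - \frac{1}{-1} = 3 - -1 = 3 + 1 = 4$)
$J{\left(I \right)} = 5 + I$ ($J{\left(I \right)} = I + 5 = 5 + I$)
$\left(J{\left(-2 \right)} + N{\left(-11 \right)}\right) \left(k{\left(6,-5 \right)} + 80\right) = \left(\left(5 - 2\right) - \frac{2}{-11}\right) \left(4 + 80\right) = \left(3 - - \frac{2}{11}\right) 84 = \left(3 + \frac{2}{11}\right) 84 = \frac{35}{11} \cdot 84 = \frac{2940}{11}$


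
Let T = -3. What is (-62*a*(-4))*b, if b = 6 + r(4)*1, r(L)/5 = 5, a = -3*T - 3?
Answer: 46128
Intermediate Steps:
a = 6 (a = -3*(-3) - 3 = 9 - 3 = 6)
r(L) = 25 (r(L) = 5*5 = 25)
b = 31 (b = 6 + 25*1 = 6 + 25 = 31)
(-62*a*(-4))*b = -372*(-4)*31 = -62*(-24)*31 = 1488*31 = 46128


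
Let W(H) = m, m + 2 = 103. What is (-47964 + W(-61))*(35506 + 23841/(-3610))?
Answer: -6133778375797/3610 ≈ -1.6991e+9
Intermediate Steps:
m = 101 (m = -2 + 103 = 101)
W(H) = 101
(-47964 + W(-61))*(35506 + 23841/(-3610)) = (-47964 + 101)*(35506 + 23841/(-3610)) = -47863*(35506 + 23841*(-1/3610)) = -47863*(35506 - 23841/3610) = -47863*128152819/3610 = -6133778375797/3610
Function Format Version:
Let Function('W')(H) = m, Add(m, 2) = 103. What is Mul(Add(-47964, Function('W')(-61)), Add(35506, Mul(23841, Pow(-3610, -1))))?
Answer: Rational(-6133778375797, 3610) ≈ -1.6991e+9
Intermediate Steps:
m = 101 (m = Add(-2, 103) = 101)
Function('W')(H) = 101
Mul(Add(-47964, Function('W')(-61)), Add(35506, Mul(23841, Pow(-3610, -1)))) = Mul(Add(-47964, 101), Add(35506, Mul(23841, Pow(-3610, -1)))) = Mul(-47863, Add(35506, Mul(23841, Rational(-1, 3610)))) = Mul(-47863, Add(35506, Rational(-23841, 3610))) = Mul(-47863, Rational(128152819, 3610)) = Rational(-6133778375797, 3610)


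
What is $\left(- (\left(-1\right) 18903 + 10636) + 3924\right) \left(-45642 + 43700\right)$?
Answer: $-23674922$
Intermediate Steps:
$\left(- (\left(-1\right) 18903 + 10636) + 3924\right) \left(-45642 + 43700\right) = \left(- (-18903 + 10636) + 3924\right) \left(-1942\right) = \left(\left(-1\right) \left(-8267\right) + 3924\right) \left(-1942\right) = \left(8267 + 3924\right) \left(-1942\right) = 12191 \left(-1942\right) = -23674922$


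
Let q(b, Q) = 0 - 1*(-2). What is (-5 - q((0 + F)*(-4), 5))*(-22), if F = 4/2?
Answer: 154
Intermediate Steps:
F = 2 (F = 4*(½) = 2)
q(b, Q) = 2 (q(b, Q) = 0 + 2 = 2)
(-5 - q((0 + F)*(-4), 5))*(-22) = (-5 - 1*2)*(-22) = (-5 - 2)*(-22) = -7*(-22) = 154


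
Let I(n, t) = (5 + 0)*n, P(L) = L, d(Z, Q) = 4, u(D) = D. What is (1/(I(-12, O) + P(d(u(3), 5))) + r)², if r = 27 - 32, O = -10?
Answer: 78961/3136 ≈ 25.179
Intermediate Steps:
I(n, t) = 5*n
r = -5
(1/(I(-12, O) + P(d(u(3), 5))) + r)² = (1/(5*(-12) + 4) - 5)² = (1/(-60 + 4) - 5)² = (1/(-56) - 5)² = (-1/56 - 5)² = (-281/56)² = 78961/3136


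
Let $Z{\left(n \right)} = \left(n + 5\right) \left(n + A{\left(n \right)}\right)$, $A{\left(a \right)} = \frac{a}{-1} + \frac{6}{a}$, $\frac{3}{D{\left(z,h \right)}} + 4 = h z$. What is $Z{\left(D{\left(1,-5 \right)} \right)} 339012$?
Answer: $-28477008$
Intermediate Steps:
$D{\left(z,h \right)} = \frac{3}{-4 + h z}$
$A{\left(a \right)} = - a + \frac{6}{a}$ ($A{\left(a \right)} = a \left(-1\right) + \frac{6}{a} = - a + \frac{6}{a}$)
$Z{\left(n \right)} = \frac{6 \left(5 + n\right)}{n}$ ($Z{\left(n \right)} = \left(n + 5\right) \left(n - \left(n - \frac{6}{n}\right)\right) = \left(5 + n\right) \frac{6}{n} = \frac{6 \left(5 + n\right)}{n}$)
$Z{\left(D{\left(1,-5 \right)} \right)} 339012 = \left(6 + \frac{30}{3 \frac{1}{-4 - 5}}\right) 339012 = \left(6 + \frac{30}{3 \frac{1}{-9}}\right) 339012 = \left(6 + \frac{30}{3 \left(- \frac{1}{9}\right)}\right) 339012 = \left(6 + \frac{30}{- \frac{1}{3}}\right) 339012 = \left(6 + 30 \left(-3\right)\right) 339012 = \left(6 - 90\right) 339012 = \left(-84\right) 339012 = -28477008$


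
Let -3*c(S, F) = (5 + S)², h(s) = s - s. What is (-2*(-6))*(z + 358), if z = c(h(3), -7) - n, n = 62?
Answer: 3452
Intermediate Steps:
h(s) = 0
c(S, F) = -(5 + S)²/3
z = -211/3 (z = -(5 + 0)²/3 - 1*62 = -⅓*5² - 62 = -⅓*25 - 62 = -25/3 - 62 = -211/3 ≈ -70.333)
(-2*(-6))*(z + 358) = (-2*(-6))*(-211/3 + 358) = 12*(863/3) = 3452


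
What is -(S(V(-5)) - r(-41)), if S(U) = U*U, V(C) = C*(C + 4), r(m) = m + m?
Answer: -107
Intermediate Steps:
r(m) = 2*m
V(C) = C*(4 + C)
S(U) = U**2
-(S(V(-5)) - r(-41)) = -((-5*(4 - 5))**2 - 2*(-41)) = -((-5*(-1))**2 - 1*(-82)) = -(5**2 + 82) = -(25 + 82) = -1*107 = -107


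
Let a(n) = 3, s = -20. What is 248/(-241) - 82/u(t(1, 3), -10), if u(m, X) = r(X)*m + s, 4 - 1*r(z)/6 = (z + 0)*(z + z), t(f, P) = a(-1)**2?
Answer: -5415/5302 ≈ -1.0213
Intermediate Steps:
t(f, P) = 9 (t(f, P) = 3**2 = 9)
r(z) = 24 - 12*z**2 (r(z) = 24 - 6*(z + 0)*(z + z) = 24 - 6*z*2*z = 24 - 12*z**2)
u(m, X) = -20 + m*(24 - 12*X**2) (u(m, X) = (24 - 12*X**2)*m - 20 = m*(24 - 12*X**2) - 20 = -20 + m*(24 - 12*X**2))
248/(-241) - 82/u(t(1, 3), -10) = 248/(-241) - 82/(-20 + 24*9 - 12*9*(-10)**2) = 248*(-1/241) - 82/(-20 + 216 - 12*9*100) = -248/241 - 82/(-20 + 216 - 10800) = -248/241 - 82/(-10604) = -248/241 - 82*(-1/10604) = -248/241 + 41/5302 = -5415/5302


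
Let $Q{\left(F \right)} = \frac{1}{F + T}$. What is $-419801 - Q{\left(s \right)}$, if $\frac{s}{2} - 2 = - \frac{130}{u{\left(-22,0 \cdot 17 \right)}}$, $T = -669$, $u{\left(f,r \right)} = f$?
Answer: $- \frac{3016270174}{7185} \approx -4.198 \cdot 10^{5}$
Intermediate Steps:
$s = \frac{174}{11}$ ($s = 4 + 2 \left(- \frac{130}{-22}\right) = 4 + 2 \left(\left(-130\right) \left(- \frac{1}{22}\right)\right) = 4 + 2 \cdot \frac{65}{11} = 4 + \frac{130}{11} = \frac{174}{11} \approx 15.818$)
$Q{\left(F \right)} = \frac{1}{-669 + F}$ ($Q{\left(F \right)} = \frac{1}{F - 669} = \frac{1}{-669 + F}$)
$-419801 - Q{\left(s \right)} = -419801 - \frac{1}{-669 + \frac{174}{11}} = -419801 - \frac{1}{- \frac{7185}{11}} = -419801 - - \frac{11}{7185} = -419801 + \frac{11}{7185} = - \frac{3016270174}{7185}$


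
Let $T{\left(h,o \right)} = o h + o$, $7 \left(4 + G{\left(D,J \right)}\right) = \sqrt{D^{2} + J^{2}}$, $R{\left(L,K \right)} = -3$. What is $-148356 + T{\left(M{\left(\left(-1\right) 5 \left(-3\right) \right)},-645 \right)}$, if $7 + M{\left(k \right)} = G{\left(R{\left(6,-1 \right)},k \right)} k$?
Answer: $-105786 - \frac{29025 \sqrt{26}}{7} \approx -1.2693 \cdot 10^{5}$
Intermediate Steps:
$G{\left(D,J \right)} = -4 + \frac{\sqrt{D^{2} + J^{2}}}{7}$
$M{\left(k \right)} = -7 + k \left(-4 + \frac{\sqrt{9 + k^{2}}}{7}\right)$ ($M{\left(k \right)} = -7 + \left(-4 + \frac{\sqrt{\left(-3\right)^{2} + k^{2}}}{7}\right) k = -7 + \left(-4 + \frac{\sqrt{9 + k^{2}}}{7}\right) k = -7 + k \left(-4 + \frac{\sqrt{9 + k^{2}}}{7}\right)$)
$T{\left(h,o \right)} = o + h o$ ($T{\left(h,o \right)} = h o + o = o + h o$)
$-148356 + T{\left(M{\left(\left(-1\right) 5 \left(-3\right) \right)},-645 \right)} = -148356 - 645 \left(1 + \left(-7 + \frac{\left(-1\right) 5 \left(-3\right) \left(-28 + \sqrt{9 + \left(\left(-1\right) 5 \left(-3\right)\right)^{2}}\right)}{7}\right)\right) = -148356 - 645 \left(1 + \left(-7 + \frac{\left(-5\right) \left(-3\right) \left(-28 + \sqrt{9 + \left(\left(-5\right) \left(-3\right)\right)^{2}}\right)}{7}\right)\right) = -148356 - 645 \left(1 + \left(-7 + \frac{1}{7} \cdot 15 \left(-28 + \sqrt{9 + 15^{2}}\right)\right)\right) = -148356 - 645 \left(1 + \left(-7 + \frac{1}{7} \cdot 15 \left(-28 + \sqrt{9 + 225}\right)\right)\right) = -148356 - 645 \left(1 + \left(-7 + \frac{1}{7} \cdot 15 \left(-28 + \sqrt{234}\right)\right)\right) = -148356 - 645 \left(1 + \left(-7 + \frac{1}{7} \cdot 15 \left(-28 + 3 \sqrt{26}\right)\right)\right) = -148356 - 645 \left(1 - \left(67 - \frac{45 \sqrt{26}}{7}\right)\right) = -148356 - 645 \left(-66 + \frac{45 \sqrt{26}}{7}\right) = -148356 + \left(42570 - \frac{29025 \sqrt{26}}{7}\right) = -105786 - \frac{29025 \sqrt{26}}{7}$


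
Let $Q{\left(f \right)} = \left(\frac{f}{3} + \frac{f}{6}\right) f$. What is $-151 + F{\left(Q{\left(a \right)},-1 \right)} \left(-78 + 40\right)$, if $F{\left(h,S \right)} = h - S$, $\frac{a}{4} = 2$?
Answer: $-1405$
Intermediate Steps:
$a = 8$ ($a = 4 \cdot 2 = 8$)
$Q{\left(f \right)} = \frac{f^{2}}{2}$ ($Q{\left(f \right)} = \left(f \frac{1}{3} + f \frac{1}{6}\right) f = \left(\frac{f}{3} + \frac{f}{6}\right) f = \frac{f}{2} f = \frac{f^{2}}{2}$)
$-151 + F{\left(Q{\left(a \right)},-1 \right)} \left(-78 + 40\right) = -151 + \left(\frac{8^{2}}{2} - -1\right) \left(-78 + 40\right) = -151 + \left(\frac{1}{2} \cdot 64 + 1\right) \left(-38\right) = -151 + \left(32 + 1\right) \left(-38\right) = -151 + 33 \left(-38\right) = -151 - 1254 = -1405$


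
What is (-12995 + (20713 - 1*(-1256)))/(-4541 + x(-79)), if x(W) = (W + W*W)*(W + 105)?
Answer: 8974/155671 ≈ 0.057647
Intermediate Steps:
x(W) = (105 + W)*(W + W²) (x(W) = (W + W²)*(105 + W) = (105 + W)*(W + W²))
(-12995 + (20713 - 1*(-1256)))/(-4541 + x(-79)) = (-12995 + (20713 - 1*(-1256)))/(-4541 - 79*(105 + (-79)² + 106*(-79))) = (-12995 + (20713 + 1256))/(-4541 - 79*(105 + 6241 - 8374)) = (-12995 + 21969)/(-4541 - 79*(-2028)) = 8974/(-4541 + 160212) = 8974/155671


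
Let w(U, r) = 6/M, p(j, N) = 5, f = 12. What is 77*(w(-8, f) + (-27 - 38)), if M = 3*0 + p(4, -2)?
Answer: -24563/5 ≈ -4912.6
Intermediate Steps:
M = 5 (M = 3*0 + 5 = 0 + 5 = 5)
w(U, r) = 6/5
77*(w(-8, f) + (-27 - 38)) = 77*(6/5 + (-27 - 38)) = 77*(6/5 - 65) = 77*(-319/5) = -24563/5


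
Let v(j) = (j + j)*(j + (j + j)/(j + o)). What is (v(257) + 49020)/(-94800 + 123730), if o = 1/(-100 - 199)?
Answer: 699823198/111151953 ≈ 6.2961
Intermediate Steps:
o = -1/299 (o = 1/(-299) = -1/299 ≈ -0.0033445)
v(j) = 2*j*(j + 2*j/(-1/299 + j)) (v(j) = (j + j)*(j + (j + j)/(j - 1/299)) = (2*j)*(j + (2*j)/(-1/299 + j)) = (2*j)*(j + 2*j/(-1/299 + j)) = 2*j*(j + 2*j/(-1/299 + j)))
(v(257) + 49020)/(-94800 + 123730) = (257²*(1194 + 598*257)/(-1 + 299*257) + 49020)/(-94800 + 123730) = (66049*(1194 + 153686)/(-1 + 76843) + 49020)/28930 = (66049*154880/76842 + 49020)*(1/28930) = (66049*(1/76842)*154880 + 49020)*(1/28930) = (5114834560/38421 + 49020)*(1/28930) = (6998231980/38421)*(1/28930) = 699823198/111151953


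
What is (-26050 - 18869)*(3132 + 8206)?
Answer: -509291622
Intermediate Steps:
(-26050 - 18869)*(3132 + 8206) = -44919*11338 = -509291622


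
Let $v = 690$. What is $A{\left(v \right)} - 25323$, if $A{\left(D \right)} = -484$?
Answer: $-25807$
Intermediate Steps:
$A{\left(v \right)} - 25323 = -484 - 25323 = -25807$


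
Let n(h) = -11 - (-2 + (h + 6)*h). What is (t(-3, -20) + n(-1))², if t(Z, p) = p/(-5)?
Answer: 0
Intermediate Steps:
t(Z, p) = -p/5 (t(Z, p) = p*(-⅕) = -p/5)
n(h) = -9 - h*(6 + h) (n(h) = -11 - (-2 + (6 + h)*h) = -11 - (-2 + h*(6 + h)) = -11 + (2 - h*(6 + h)) = -9 - h*(6 + h))
(t(-3, -20) + n(-1))² = (-⅕*(-20) + (-9 - 1*(-1)² - 6*(-1)))² = (4 + (-9 - 1*1 + 6))² = (4 + (-9 - 1 + 6))² = (4 - 4)² = 0² = 0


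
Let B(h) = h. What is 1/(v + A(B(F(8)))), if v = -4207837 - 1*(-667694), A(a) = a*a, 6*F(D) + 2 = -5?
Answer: -36/127445099 ≈ -2.8247e-7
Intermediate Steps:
F(D) = -7/6 (F(D) = -1/3 + (1/6)*(-5) = -1/3 - 5/6 = -7/6)
A(a) = a**2
v = -3540143 (v = -4207837 + 667694 = -3540143)
1/(v + A(B(F(8)))) = 1/(-3540143 + (-7/6)**2) = 1/(-3540143 + 49/36) = 1/(-127445099/36) = -36/127445099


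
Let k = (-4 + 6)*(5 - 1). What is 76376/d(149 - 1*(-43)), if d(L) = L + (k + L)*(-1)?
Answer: -9547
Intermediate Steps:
k = 8 (k = 2*4 = 8)
d(L) = -8 (d(L) = L + (8 + L)*(-1) = L + (-8 - L) = -8)
76376/d(149 - 1*(-43)) = 76376/(-8) = 76376*(-1/8) = -9547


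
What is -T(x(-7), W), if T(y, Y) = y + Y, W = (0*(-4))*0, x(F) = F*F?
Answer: -49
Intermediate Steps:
x(F) = F²
W = 0 (W = 0*0 = 0)
T(y, Y) = Y + y
-T(x(-7), W) = -(0 + (-7)²) = -(0 + 49) = -1*49 = -49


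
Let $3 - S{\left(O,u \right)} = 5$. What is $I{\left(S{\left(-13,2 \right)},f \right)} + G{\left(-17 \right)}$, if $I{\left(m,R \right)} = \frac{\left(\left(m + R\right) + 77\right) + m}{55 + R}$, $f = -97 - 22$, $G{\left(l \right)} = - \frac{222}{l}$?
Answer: $\frac{7495}{544} \approx 13.778$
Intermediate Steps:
$S{\left(O,u \right)} = -2$ ($S{\left(O,u \right)} = 3 - 5 = -2$)
$f = -119$
$I{\left(m,R \right)} = \frac{77 + R + 2 m}{55 + R}$ ($I{\left(m,R \right)} = \frac{\left(\left(R + m\right) + 77\right) + m}{55 + R} = \frac{\left(77 + R + m\right) + m}{55 + R} = \frac{77 + R + 2 m}{55 + R}$)
$I{\left(S{\left(-13,2 \right)},f \right)} + G{\left(-17 \right)} = \frac{77 - 119 + 2 \left(-2\right)}{55 - 119} - \frac{222}{-17} = \frac{77 - 119 - 4}{-64} - - \frac{222}{17} = \left(- \frac{1}{64}\right) \left(-46\right) + \frac{222}{17} = \frac{23}{32} + \frac{222}{17} = \frac{7495}{544}$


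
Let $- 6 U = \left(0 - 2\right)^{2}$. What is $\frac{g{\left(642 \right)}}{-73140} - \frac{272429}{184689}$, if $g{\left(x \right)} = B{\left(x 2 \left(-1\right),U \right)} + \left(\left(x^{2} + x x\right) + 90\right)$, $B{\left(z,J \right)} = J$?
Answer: $- \frac{14348855828}{1125679455} \approx -12.747$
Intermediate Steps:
$U = - \frac{2}{3}$ ($U = - \frac{\left(0 - 2\right)^{2}}{6} = - \frac{\left(-2\right)^{2}}{6} = \left(- \frac{1}{6}\right) 4 = - \frac{2}{3} \approx -0.66667$)
$g{\left(x \right)} = \frac{268}{3} + 2 x^{2}$ ($g{\left(x \right)} = - \frac{2}{3} + \left(\left(x^{2} + x x\right) + 90\right) = - \frac{2}{3} + \left(\left(x^{2} + x^{2}\right) + 90\right) = - \frac{2}{3} + \left(2 x^{2} + 90\right) = - \frac{2}{3} + \left(90 + 2 x^{2}\right) = \frac{268}{3} + 2 x^{2}$)
$\frac{g{\left(642 \right)}}{-73140} - \frac{272429}{184689} = \frac{\frac{268}{3} + 2 \cdot 642^{2}}{-73140} - \frac{272429}{184689} = \left(\frac{268}{3} + 2 \cdot 412164\right) \left(- \frac{1}{73140}\right) - \frac{272429}{184689} = \left(\frac{268}{3} + 824328\right) \left(- \frac{1}{73140}\right) - \frac{272429}{184689} = \frac{2473252}{3} \left(- \frac{1}{73140}\right) - \frac{272429}{184689} = - \frac{618313}{54855} - \frac{272429}{184689} = - \frac{14348855828}{1125679455}$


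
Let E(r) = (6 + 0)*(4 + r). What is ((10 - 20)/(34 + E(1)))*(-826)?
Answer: 2065/16 ≈ 129.06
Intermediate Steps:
E(r) = 24 + 6*r (E(r) = 6*(4 + r) = 24 + 6*r)
((10 - 20)/(34 + E(1)))*(-826) = ((10 - 20)/(34 + (24 + 6*1)))*(-826) = -10/(34 + (24 + 6))*(-826) = -10/(34 + 30)*(-826) = -10/64*(-826) = -10*1/64*(-826) = -5/32*(-826) = 2065/16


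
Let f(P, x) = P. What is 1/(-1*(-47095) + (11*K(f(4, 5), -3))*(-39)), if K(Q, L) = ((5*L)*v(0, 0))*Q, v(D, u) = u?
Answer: 1/47095 ≈ 2.1234e-5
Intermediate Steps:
K(Q, L) = 0 (K(Q, L) = ((5*L)*0)*Q = 0*Q = 0)
1/(-1*(-47095) + (11*K(f(4, 5), -3))*(-39)) = 1/(-1*(-47095) + (11*0)*(-39)) = 1/(47095 + 0*(-39)) = 1/(47095 + 0) = 1/47095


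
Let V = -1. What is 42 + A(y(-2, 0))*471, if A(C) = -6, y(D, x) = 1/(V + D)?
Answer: -2784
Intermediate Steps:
y(D, x) = 1/(-1 + D)
42 + A(y(-2, 0))*471 = 42 - 6*471 = 42 - 2826 = -2784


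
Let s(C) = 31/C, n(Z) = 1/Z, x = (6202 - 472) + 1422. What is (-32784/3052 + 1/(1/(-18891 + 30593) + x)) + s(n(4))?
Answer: 7232397723906/63857533915 ≈ 113.26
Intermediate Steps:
x = 7152 (x = 5730 + 1422 = 7152)
n(Z) = 1/Z
(-32784/3052 + 1/(1/(-18891 + 30593) + x)) + s(n(4)) = (-32784/3052 + 1/(1/(-18891 + 30593) + 7152)) + 31/(1/4) = (-32784*1/3052 + 1/(1/11702 + 7152)) + 31/(¼) = (-8196/763 + 1/(1/11702 + 7152)) + 31*4 = (-8196/763 + 1/(83692705/11702)) + 124 = (-8196/763 + 11702/83692705) + 124 = -685936481554/63857533915 + 124 = 7232397723906/63857533915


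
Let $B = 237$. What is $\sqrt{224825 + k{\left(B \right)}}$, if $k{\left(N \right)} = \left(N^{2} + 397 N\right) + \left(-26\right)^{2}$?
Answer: $9 \sqrt{4639} \approx 612.99$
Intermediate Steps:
$k{\left(N \right)} = 676 + N^{2} + 397 N$ ($k{\left(N \right)} = \left(N^{2} + 397 N\right) + 676 = 676 + N^{2} + 397 N$)
$\sqrt{224825 + k{\left(B \right)}} = \sqrt{224825 + \left(676 + 237^{2} + 397 \cdot 237\right)} = \sqrt{224825 + \left(676 + 56169 + 94089\right)} = \sqrt{224825 + 150934} = \sqrt{375759} = 9 \sqrt{4639}$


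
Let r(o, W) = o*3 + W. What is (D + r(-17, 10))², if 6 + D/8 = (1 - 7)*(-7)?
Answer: 61009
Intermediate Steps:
D = 288 (D = -48 + 8*((1 - 7)*(-7)) = -48 + 8*(-6*(-7)) = -48 + 8*42 = -48 + 336 = 288)
r(o, W) = W + 3*o (r(o, W) = 3*o + W = W + 3*o)
(D + r(-17, 10))² = (288 + (10 + 3*(-17)))² = (288 + (10 - 51))² = (288 - 41)² = 247² = 61009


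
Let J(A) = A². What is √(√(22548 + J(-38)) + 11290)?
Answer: √(11290 + 2*√5998) ≈ 106.98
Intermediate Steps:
√(√(22548 + J(-38)) + 11290) = √(√(22548 + (-38)²) + 11290) = √(√(22548 + 1444) + 11290) = √(√23992 + 11290) = √(2*√5998 + 11290) = √(11290 + 2*√5998)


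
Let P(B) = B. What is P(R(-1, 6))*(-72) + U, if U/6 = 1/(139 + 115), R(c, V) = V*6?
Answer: -329181/127 ≈ -2592.0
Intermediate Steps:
R(c, V) = 6*V
U = 3/127 (U = 6/(139 + 115) = 6/254 = 6*(1/254) = 3/127 ≈ 0.023622)
P(R(-1, 6))*(-72) + U = (6*6)*(-72) + 3/127 = 36*(-72) + 3/127 = -2592 + 3/127 = -329181/127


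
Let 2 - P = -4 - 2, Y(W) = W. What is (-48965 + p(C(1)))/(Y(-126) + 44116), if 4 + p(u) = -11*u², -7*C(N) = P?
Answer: -480037/431102 ≈ -1.1135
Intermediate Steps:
P = 8 (P = 2 - (-4 - 2) = 2 - 1*(-6) = 2 + 6 = 8)
C(N) = -8/7 (C(N) = -⅐*8 = -8/7)
p(u) = -4 - 11*u²
(-48965 + p(C(1)))/(Y(-126) + 44116) = (-48965 + (-4 - 11*(-8/7)²))/(-126 + 44116) = (-48965 + (-4 - 11*64/49))/43990 = (-48965 + (-4 - 704/49))*(1/43990) = (-48965 - 900/49)*(1/43990) = -2400185/49*1/43990 = -480037/431102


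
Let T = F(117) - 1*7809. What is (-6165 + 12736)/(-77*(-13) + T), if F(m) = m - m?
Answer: -6571/6808 ≈ -0.96519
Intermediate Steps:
F(m) = 0
T = -7809 (T = 0 - 1*7809 = 0 - 7809 = -7809)
(-6165 + 12736)/(-77*(-13) + T) = (-6165 + 12736)/(-77*(-13) - 7809) = 6571/(1001 - 7809) = 6571/(-6808) = 6571*(-1/6808) = -6571/6808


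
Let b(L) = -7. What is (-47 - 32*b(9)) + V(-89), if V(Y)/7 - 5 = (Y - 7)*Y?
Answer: 60020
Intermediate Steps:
V(Y) = 35 + 7*Y*(-7 + Y) (V(Y) = 35 + 7*((Y - 7)*Y) = 35 + 7*((-7 + Y)*Y) = 35 + 7*(Y*(-7 + Y)) = 35 + 7*Y*(-7 + Y))
(-47 - 32*b(9)) + V(-89) = (-47 - 32*(-7)) + (35 - 49*(-89) + 7*(-89)²) = (-47 + 224) + (35 + 4361 + 7*7921) = 177 + (35 + 4361 + 55447) = 177 + 59843 = 60020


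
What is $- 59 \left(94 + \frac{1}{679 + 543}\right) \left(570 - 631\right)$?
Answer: $\frac{413413531}{1222} \approx 3.3831 \cdot 10^{5}$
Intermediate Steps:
$- 59 \left(94 + \frac{1}{679 + 543}\right) \left(570 - 631\right) = - 59 \left(94 + \frac{1}{1222}\right) \left(-61\right) = - 59 \cdot \frac{114869}{1222} \left(-61\right) = \left(-59\right) \left(- \frac{7007009}{1222}\right) = \frac{413413531}{1222}$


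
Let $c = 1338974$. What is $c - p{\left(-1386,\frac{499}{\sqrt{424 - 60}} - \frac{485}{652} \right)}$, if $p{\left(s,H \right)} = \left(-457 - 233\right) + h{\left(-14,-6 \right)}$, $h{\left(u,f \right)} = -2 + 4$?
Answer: $1339662$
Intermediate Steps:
$h{\left(u,f \right)} = 2$
$p{\left(s,H \right)} = -688$ ($p{\left(s,H \right)} = \left(-457 - 233\right) + 2 = -690 + 2 = -688$)
$c - p{\left(-1386,\frac{499}{\sqrt{424 - 60}} - \frac{485}{652} \right)} = 1338974 - -688 = 1338974 + 688 = 1339662$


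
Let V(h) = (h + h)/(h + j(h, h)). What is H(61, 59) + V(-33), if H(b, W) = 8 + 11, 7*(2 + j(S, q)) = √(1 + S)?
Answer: 418091/20019 + 616*I*√2/20019 ≈ 20.885 + 0.043516*I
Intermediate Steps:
j(S, q) = -2 + √(1 + S)/7
H(b, W) = 19
V(h) = 2*h/(-2 + h + √(1 + h)/7) (V(h) = (h + h)/(h + (-2 + √(1 + h)/7)) = (2*h)/(-2 + h + √(1 + h)/7) = 2*h/(-2 + h + √(1 + h)/7))
H(61, 59) + V(-33) = 19 + 14*(-33)/(-14 + √(1 - 33) + 7*(-33)) = 19 + 14*(-33)/(-14 + √(-32) - 231) = 19 + 14*(-33)/(-14 + 4*I*√2 - 231) = 19 + 14*(-33)/(-245 + 4*I*√2) = 19 - 462/(-245 + 4*I*√2)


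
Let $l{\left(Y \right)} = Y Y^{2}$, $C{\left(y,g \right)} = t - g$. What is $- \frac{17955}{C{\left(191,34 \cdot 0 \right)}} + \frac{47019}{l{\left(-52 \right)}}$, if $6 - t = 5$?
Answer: $- \frac{2524663659}{140608} \approx -17955.0$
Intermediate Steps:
$t = 1$ ($t = 6 - 5 = 1$)
$C{\left(y,g \right)} = 1 - g$
$l{\left(Y \right)} = Y^{3}$
$- \frac{17955}{C{\left(191,34 \cdot 0 \right)}} + \frac{47019}{l{\left(-52 \right)}} = - \frac{17955}{1 - 34 \cdot 0} + \frac{47019}{\left(-52\right)^{3}} = - \frac{17955}{1 - 0} + \frac{47019}{-140608} = - \frac{17955}{1 + 0} + 47019 \left(- \frac{1}{140608}\right) = - \frac{17955}{1} - \frac{47019}{140608} = \left(-17955\right) 1 - \frac{47019}{140608} = -17955 - \frac{47019}{140608} = - \frac{2524663659}{140608}$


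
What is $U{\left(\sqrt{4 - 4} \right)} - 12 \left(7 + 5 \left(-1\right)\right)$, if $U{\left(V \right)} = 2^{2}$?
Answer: $-20$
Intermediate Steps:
$U{\left(V \right)} = 4$
$U{\left(\sqrt{4 - 4} \right)} - 12 \left(7 + 5 \left(-1\right)\right) = 4 - 12 \left(7 + 5 \left(-1\right)\right) = 4 - 12 \left(7 - 5\right) = 4 - 24 = -20$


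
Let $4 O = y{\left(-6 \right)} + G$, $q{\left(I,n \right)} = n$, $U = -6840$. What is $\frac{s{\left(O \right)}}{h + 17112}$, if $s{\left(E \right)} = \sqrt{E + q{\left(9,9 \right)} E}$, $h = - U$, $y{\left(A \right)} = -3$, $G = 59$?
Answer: $\frac{\sqrt{35}}{11976} \approx 0.00049399$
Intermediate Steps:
$h = 6840$ ($h = \left(-1\right) \left(-6840\right) = 6840$)
$O = 14$ ($O = \frac{-3 + 59}{4} = \frac{1}{4} \cdot 56 = 14$)
$s{\left(E \right)} = \sqrt{10} \sqrt{E}$ ($s{\left(E \right)} = \sqrt{E + 9 E} = \sqrt{10 E} = \sqrt{10} \sqrt{E}$)
$\frac{s{\left(O \right)}}{h + 17112} = \frac{\sqrt{10} \sqrt{14}}{6840 + 17112} = \frac{2 \sqrt{35}}{23952} = 2 \sqrt{35} \cdot \frac{1}{23952} = \frac{\sqrt{35}}{11976}$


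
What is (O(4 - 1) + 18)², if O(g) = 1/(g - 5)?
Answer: 1225/4 ≈ 306.25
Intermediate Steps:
O(g) = 1/(-5 + g)
(O(4 - 1) + 18)² = (1/(-5 + (4 - 1)) + 18)² = (1/(-5 + 3) + 18)² = (1/(-2) + 18)² = (-½ + 18)² = (35/2)² = 1225/4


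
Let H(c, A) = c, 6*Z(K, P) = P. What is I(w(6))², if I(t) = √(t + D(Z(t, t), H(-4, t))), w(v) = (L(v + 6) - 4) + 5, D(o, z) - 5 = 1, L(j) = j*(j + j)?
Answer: 295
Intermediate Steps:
Z(K, P) = P/6
L(j) = 2*j² (L(j) = j*(2*j) = 2*j²)
D(o, z) = 6 (D(o, z) = 5 + 1 = 6)
w(v) = 1 + 2*(6 + v)² (w(v) = (2*(v + 6)² - 4) + 5 = (2*(6 + v)² - 4) + 5 = (-4 + 2*(6 + v)²) + 5 = 1 + 2*(6 + v)²)
I(t) = √(6 + t) (I(t) = √(t + 6) = √(6 + t))
I(w(6))² = (√(6 + (1 + 2*(6 + 6)²)))² = (√(6 + (1 + 2*12²)))² = (√(6 + (1 + 2*144)))² = (√(6 + (1 + 288)))² = (√(6 + 289))² = (√295)² = 295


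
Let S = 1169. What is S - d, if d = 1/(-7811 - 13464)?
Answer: 24870476/21275 ≈ 1169.0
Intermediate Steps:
d = -1/21275 (d = 1/(-21275) = -1/21275 ≈ -4.7004e-5)
S - d = 1169 - 1*(-1/21275) = 1169 + 1/21275 = 24870476/21275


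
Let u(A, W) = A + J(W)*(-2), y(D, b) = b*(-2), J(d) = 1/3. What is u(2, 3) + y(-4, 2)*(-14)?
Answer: 172/3 ≈ 57.333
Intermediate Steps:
J(d) = ⅓
y(D, b) = -2*b
u(A, W) = -⅔ + A (u(A, W) = A + (⅓)*(-2) = A - ⅔ = -⅔ + A)
u(2, 3) + y(-4, 2)*(-14) = (-⅔ + 2) - 2*2*(-14) = 4/3 - 4*(-14) = 4/3 + 56 = 172/3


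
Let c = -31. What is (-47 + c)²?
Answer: 6084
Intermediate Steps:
(-47 + c)² = (-47 - 31)² = (-78)² = 6084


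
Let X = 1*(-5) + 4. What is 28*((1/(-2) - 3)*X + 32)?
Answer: 994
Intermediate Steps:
X = -1 (X = -5 + 4 = -1)
28*((1/(-2) - 3)*X + 32) = 28*((1/(-2) - 3)*(-1) + 32) = 28*((-½ - 3)*(-1) + 32) = 28*(-7/2*(-1) + 32) = 28*(7/2 + 32) = 28*(71/2) = 994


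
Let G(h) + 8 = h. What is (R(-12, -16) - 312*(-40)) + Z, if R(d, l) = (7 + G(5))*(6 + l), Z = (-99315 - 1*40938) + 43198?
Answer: -84615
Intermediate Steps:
G(h) = -8 + h
Z = -97055 (Z = (-99315 - 40938) + 43198 = -140253 + 43198 = -97055)
R(d, l) = 24 + 4*l (R(d, l) = (7 + (-8 + 5))*(6 + l) = (7 - 3)*(6 + l) = 4*(6 + l) = 24 + 4*l)
(R(-12, -16) - 312*(-40)) + Z = ((24 + 4*(-16)) - 312*(-40)) - 97055 = ((24 - 64) + 12480) - 97055 = (-40 + 12480) - 97055 = 12440 - 97055 = -84615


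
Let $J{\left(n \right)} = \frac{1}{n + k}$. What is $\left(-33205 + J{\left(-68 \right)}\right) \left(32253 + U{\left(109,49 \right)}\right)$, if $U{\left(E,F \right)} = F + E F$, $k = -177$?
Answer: $- \frac{306234312318}{245} \approx -1.2499 \cdot 10^{9}$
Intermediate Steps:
$J{\left(n \right)} = \frac{1}{-177 + n}$ ($J{\left(n \right)} = \frac{1}{n - 177} = \frac{1}{-177 + n}$)
$\left(-33205 + J{\left(-68 \right)}\right) \left(32253 + U{\left(109,49 \right)}\right) = \left(-33205 + \frac{1}{-177 - 68}\right) \left(32253 + 49 \left(1 + 109\right)\right) = \left(-33205 + \frac{1}{-245}\right) \left(32253 + 49 \cdot 110\right) = \left(-33205 - \frac{1}{245}\right) \left(32253 + 5390\right) = \left(- \frac{8135226}{245}\right) 37643 = - \frac{306234312318}{245}$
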